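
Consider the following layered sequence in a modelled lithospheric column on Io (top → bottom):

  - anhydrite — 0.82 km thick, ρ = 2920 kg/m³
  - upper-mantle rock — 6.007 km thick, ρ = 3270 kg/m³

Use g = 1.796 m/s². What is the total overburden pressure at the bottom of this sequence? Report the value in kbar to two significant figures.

0.40 kbar

anhydrite: 2920 kg/m³ × 1.796 m/s² × 820 m = 4.300×10^6 Pa = 0.04300 kbar
upper-mantle rock: 3270 kg/m³ × 1.796 m/s² × 6007 m = 3.528×10^7 Pa = 0.3528 kbar
Total = 0.04300 + 0.3528 = 0.39579 kbar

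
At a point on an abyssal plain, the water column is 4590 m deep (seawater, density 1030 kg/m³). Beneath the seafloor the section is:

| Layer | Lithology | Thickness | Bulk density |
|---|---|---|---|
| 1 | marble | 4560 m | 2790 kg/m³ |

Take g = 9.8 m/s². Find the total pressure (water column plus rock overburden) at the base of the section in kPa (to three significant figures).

seawater: 1030 kg/m³ × 9.8 m/s² × 4590 m = 4.633×10^7 Pa = 46331 kPa
marble: 2790 kg/m³ × 9.8 m/s² × 4560 m = 1.247×10^8 Pa = 1.247×10^5 kPa
Total = 46331 + 1.247×10^5 = 1.7101×10^5 kPa

171000 kPa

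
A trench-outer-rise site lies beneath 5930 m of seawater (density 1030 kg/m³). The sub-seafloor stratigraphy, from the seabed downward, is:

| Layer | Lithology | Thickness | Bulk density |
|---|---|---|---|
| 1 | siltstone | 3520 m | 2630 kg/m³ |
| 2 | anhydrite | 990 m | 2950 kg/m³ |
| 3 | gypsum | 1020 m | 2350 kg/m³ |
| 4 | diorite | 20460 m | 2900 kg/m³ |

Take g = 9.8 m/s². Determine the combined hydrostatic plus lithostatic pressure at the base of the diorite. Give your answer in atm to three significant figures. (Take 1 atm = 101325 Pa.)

7740 atm

seawater: 1030 kg/m³ × 9.8 m/s² × 5930 m = 5.986×10^7 Pa = 590.7 atm
siltstone: 2630 kg/m³ × 9.8 m/s² × 3520 m = 9.072×10^7 Pa = 895.4 atm
anhydrite: 2950 kg/m³ × 9.8 m/s² × 990 m = 2.862×10^7 Pa = 282.5 atm
gypsum: 2350 kg/m³ × 9.8 m/s² × 1020 m = 2.349×10^7 Pa = 231.8 atm
diorite: 2900 kg/m³ × 9.8 m/s² × 20460 m = 5.815×10^8 Pa = 5739 atm
Total = 590.7 + 895.4 + 282.5 + 231.8 + 5739 = 7739.1 atm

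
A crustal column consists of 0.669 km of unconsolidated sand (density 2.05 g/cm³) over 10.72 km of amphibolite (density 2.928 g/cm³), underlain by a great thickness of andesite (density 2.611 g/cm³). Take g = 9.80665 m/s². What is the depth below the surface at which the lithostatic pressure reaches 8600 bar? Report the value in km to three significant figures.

32.4 km

Pressure at base of upper layers: 2050×9.80665×669 + 2928×9.80665×10720 = 3.213×10^8 Pa = 3213 bar
Remaining pressure to be supplied by andesite: 8.600×10^8 − 3.213×10^8 = 5.387×10^8 Pa
Additional depth in andesite = 5.387×10^8 Pa / (2611 kg/m³ × 9.80665 m/s²) = 21040 m
Total depth = 11389 m + 21040 m = 32429 m
= 32.429 km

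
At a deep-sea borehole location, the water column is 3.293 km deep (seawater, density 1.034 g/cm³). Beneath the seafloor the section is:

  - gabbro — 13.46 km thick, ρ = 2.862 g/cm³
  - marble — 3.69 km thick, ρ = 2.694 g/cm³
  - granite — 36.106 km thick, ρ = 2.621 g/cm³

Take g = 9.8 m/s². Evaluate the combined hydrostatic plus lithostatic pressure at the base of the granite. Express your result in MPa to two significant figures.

1400 MPa

seawater: 1034 kg/m³ × 9.8 m/s² × 3293 m = 3.337×10^7 Pa = 33.37 MPa
gabbro: 2862 kg/m³ × 9.8 m/s² × 13460 m = 3.775×10^8 Pa = 377.5 MPa
marble: 2694 kg/m³ × 9.8 m/s² × 3690 m = 9.742×10^7 Pa = 97.42 MPa
granite: 2621 kg/m³ × 9.8 m/s² × 36106 m = 9.274×10^8 Pa = 927.4 MPa
Total = 33.37 + 377.5 + 97.42 + 927.4 = 1435.7 MPa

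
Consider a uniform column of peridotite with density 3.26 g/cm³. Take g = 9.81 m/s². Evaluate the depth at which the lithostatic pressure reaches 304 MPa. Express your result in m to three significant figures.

h = P/(ρg) = 304 MPa / (3260 kg/m³ × 9.81 m/s²) = 3.040×10^8 Pa / 31981 Pa/m = 9505.8 m

9510 m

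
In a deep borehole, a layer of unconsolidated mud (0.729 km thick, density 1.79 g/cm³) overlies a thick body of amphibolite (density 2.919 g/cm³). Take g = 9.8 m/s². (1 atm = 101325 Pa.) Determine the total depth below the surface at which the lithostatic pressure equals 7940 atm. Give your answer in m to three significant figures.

28400 m

Pressure at base of upper layers: 1790×9.8×729 = 1.279×10^7 Pa = 126.2 atm
Remaining pressure to be supplied by amphibolite: 8.045×10^8 − 1.279×10^7 = 7.917×10^8 Pa
Additional depth in amphibolite = 7.917×10^8 Pa / (2919 kg/m³ × 9.8 m/s²) = 27677 m
Total depth = 729 m + 27677 m = 28406 m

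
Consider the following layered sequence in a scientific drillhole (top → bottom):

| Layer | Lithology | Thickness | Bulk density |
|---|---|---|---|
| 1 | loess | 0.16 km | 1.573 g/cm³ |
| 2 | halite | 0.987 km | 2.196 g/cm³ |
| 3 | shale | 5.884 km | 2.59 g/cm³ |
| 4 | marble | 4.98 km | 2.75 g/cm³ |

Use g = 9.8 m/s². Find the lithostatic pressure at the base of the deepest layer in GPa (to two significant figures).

loess: 1573 kg/m³ × 9.8 m/s² × 160 m = 2.466×10^6 Pa = 2.466×10^-3 GPa
halite: 2196 kg/m³ × 9.8 m/s² × 987 m = 2.124×10^7 Pa = 0.02124 GPa
shale: 2590 kg/m³ × 9.8 m/s² × 5884 m = 1.493×10^8 Pa = 0.1493 GPa
marble: 2750 kg/m³ × 9.8 m/s² × 4980 m = 1.342×10^8 Pa = 0.1342 GPa
Total = 2.466×10^-3 + 0.02124 + 0.1493 + 0.1342 = 0.30727 GPa

0.31 GPa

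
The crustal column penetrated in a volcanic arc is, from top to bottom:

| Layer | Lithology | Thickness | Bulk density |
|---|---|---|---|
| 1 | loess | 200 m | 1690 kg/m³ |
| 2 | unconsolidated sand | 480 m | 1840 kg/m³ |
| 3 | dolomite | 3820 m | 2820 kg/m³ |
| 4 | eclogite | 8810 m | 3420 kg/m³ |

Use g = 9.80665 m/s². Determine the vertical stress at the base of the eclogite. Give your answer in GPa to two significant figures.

0.41 GPa

loess: 1690 kg/m³ × 9.80665 m/s² × 200 m = 3.315×10^6 Pa = 3.315×10^-3 GPa
unconsolidated sand: 1840 kg/m³ × 9.80665 m/s² × 480 m = 8.661×10^6 Pa = 8.661×10^-3 GPa
dolomite: 2820 kg/m³ × 9.80665 m/s² × 3820 m = 1.056×10^8 Pa = 0.1056 GPa
eclogite: 3420 kg/m³ × 9.80665 m/s² × 8810 m = 2.955×10^8 Pa = 0.2955 GPa
Total = 3.315×10^-3 + 8.661×10^-3 + 0.1056 + 0.2955 = 0.41309 GPa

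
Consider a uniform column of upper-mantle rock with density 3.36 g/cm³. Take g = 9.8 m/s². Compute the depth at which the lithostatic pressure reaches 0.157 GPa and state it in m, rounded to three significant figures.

h = P/(ρg) = 0.157 GPa / (3360 kg/m³ × 9.8 m/s²) = 1.570×10^8 Pa / 32928 Pa/m = 4768.0 m

4770 m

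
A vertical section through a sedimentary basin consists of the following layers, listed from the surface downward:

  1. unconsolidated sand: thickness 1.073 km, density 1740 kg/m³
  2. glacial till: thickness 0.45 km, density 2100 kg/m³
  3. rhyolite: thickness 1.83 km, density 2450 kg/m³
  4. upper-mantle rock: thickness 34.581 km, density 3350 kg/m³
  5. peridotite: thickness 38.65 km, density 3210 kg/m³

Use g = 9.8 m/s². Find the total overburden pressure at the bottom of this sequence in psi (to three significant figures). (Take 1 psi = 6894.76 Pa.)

351000 psi

unconsolidated sand: 1740 kg/m³ × 9.8 m/s² × 1073 m = 1.830×10^7 Pa = 2654 psi
glacial till: 2100 kg/m³ × 9.8 m/s² × 450 m = 9.261×10^6 Pa = 1343 psi
rhyolite: 2450 kg/m³ × 9.8 m/s² × 1830 m = 4.394×10^7 Pa = 6373 psi
upper-mantle rock: 3350 kg/m³ × 9.8 m/s² × 34581 m = 1.135×10^9 Pa = 1.647×10^5 psi
peridotite: 3210 kg/m³ × 9.8 m/s² × 38650 m = 1.216×10^9 Pa = 1.763×10^5 psi
Total = 2654 + 1343 + 6373 + 1.647×10^5 + 1.763×10^5 = 3.5137×10^5 psi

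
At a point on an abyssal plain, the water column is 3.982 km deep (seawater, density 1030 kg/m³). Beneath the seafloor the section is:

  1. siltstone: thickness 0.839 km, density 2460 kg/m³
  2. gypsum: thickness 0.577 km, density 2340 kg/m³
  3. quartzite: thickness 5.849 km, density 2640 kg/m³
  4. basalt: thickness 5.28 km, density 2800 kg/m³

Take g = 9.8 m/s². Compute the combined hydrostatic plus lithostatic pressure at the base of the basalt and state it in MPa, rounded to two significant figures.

370 MPa

seawater: 1030 kg/m³ × 9.8 m/s² × 3982 m = 4.019×10^7 Pa = 40.19 MPa
siltstone: 2460 kg/m³ × 9.8 m/s² × 839 m = 2.023×10^7 Pa = 20.23 MPa
gypsum: 2340 kg/m³ × 9.8 m/s² × 577 m = 1.323×10^7 Pa = 13.23 MPa
quartzite: 2640 kg/m³ × 9.8 m/s² × 5849 m = 1.513×10^8 Pa = 151.3 MPa
basalt: 2800 kg/m³ × 9.8 m/s² × 5280 m = 1.449×10^8 Pa = 144.9 MPa
Total = 40.19 + 20.23 + 13.23 + 151.3 + 144.9 = 369.86 MPa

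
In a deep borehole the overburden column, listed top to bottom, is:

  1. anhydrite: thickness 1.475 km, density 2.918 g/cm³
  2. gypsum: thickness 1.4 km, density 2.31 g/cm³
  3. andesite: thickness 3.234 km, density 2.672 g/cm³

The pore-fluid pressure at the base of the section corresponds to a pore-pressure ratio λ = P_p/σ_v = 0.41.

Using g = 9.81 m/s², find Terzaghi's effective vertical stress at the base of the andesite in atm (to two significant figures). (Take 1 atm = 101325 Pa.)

920 atm

Overburden (lithostatic) stress σ_v:
anhydrite: 2918 kg/m³ × 9.81 m/s² × 1475 m = 4.222×10^7 Pa = 42.22 MPa
gypsum: 2310 kg/m³ × 9.81 m/s² × 1400 m = 3.173×10^7 Pa = 31.73 MPa
andesite: 2672 kg/m³ × 9.81 m/s² × 3234 m = 8.477×10^7 Pa = 84.77 MPa
Total = 42.22 + 31.73 + 84.77 = 158.72 MPa
Pore pressure P_p = λ·σ_v = 0.41 × 158.7 MPa = 65.07 MPa
Effective stress σ' = σ_v − P_p = 158.7 − 65.07 = 93.644 MPa = 924.20 atm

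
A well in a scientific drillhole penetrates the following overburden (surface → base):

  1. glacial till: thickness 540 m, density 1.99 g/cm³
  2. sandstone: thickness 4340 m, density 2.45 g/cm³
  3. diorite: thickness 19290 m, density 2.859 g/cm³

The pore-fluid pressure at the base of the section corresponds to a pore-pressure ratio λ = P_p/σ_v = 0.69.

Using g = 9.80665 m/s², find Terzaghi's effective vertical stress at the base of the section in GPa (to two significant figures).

0.20 GPa

Overburden (lithostatic) stress σ_v:
glacial till: 1990 kg/m³ × 9.80665 m/s² × 540 m = 1.054×10^7 Pa = 10.54 MPa
sandstone: 2450 kg/m³ × 9.80665 m/s² × 4340 m = 1.043×10^8 Pa = 104.3 MPa
diorite: 2859 kg/m³ × 9.80665 m/s² × 19290 m = 5.408×10^8 Pa = 540.8 MPa
Total = 10.54 + 104.3 + 540.8 = 655.65 MPa
Pore pressure P_p = λ·σ_v = 0.69 × 655.7 MPa = 452.4 MPa
Effective stress σ' = σ_v − P_p = 655.7 − 452.4 = 203.25 MPa = 0.20325 GPa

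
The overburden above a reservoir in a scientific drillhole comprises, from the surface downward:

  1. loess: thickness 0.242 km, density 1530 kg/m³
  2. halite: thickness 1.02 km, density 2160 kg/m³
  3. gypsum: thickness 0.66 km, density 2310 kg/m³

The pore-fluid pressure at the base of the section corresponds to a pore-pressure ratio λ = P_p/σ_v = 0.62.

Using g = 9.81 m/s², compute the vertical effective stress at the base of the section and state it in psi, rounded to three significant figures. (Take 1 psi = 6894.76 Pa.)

2220 psi

Overburden (lithostatic) stress σ_v:
loess: 1530 kg/m³ × 9.81 m/s² × 242 m = 3.632×10^6 Pa = 3.632 MPa
halite: 2160 kg/m³ × 9.81 m/s² × 1020 m = 2.161×10^7 Pa = 21.61 MPa
gypsum: 2310 kg/m³ × 9.81 m/s² × 660 m = 1.496×10^7 Pa = 14.96 MPa
Total = 3.632 + 21.61 + 14.96 = 40.202 MPa
Pore pressure P_p = λ·σ_v = 0.62 × 40.20 MPa = 24.93 MPa
Effective stress σ' = σ_v − P_p = 40.20 − 24.93 = 15.277 MPa = 2215.7 psi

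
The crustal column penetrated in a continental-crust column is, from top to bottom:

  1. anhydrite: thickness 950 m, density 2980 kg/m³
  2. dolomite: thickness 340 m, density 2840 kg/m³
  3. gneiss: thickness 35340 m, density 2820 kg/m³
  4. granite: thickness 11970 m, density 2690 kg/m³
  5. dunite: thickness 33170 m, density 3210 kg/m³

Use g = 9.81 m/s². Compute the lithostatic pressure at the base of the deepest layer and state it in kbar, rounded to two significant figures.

24 kbar

anhydrite: 2980 kg/m³ × 9.81 m/s² × 950 m = 2.777×10^7 Pa = 0.2777 kbar
dolomite: 2840 kg/m³ × 9.81 m/s² × 340 m = 9.473×10^6 Pa = 0.09473 kbar
gneiss: 2820 kg/m³ × 9.81 m/s² × 35340 m = 9.777×10^8 Pa = 9.777 kbar
granite: 2690 kg/m³ × 9.81 m/s² × 11970 m = 3.159×10^8 Pa = 3.159 kbar
dunite: 3210 kg/m³ × 9.81 m/s² × 33170 m = 1.045×10^9 Pa = 10.45 kbar
Total = 0.2777 + 0.09473 + 9.777 + 3.159 + 10.45 = 23.753 kbar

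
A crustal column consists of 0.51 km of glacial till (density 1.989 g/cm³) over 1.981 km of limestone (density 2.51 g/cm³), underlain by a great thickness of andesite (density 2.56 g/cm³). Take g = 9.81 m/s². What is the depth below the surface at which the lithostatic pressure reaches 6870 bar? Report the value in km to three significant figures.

Pressure at base of upper layers: 1989×9.81×510 + 2510×9.81×1981 = 5.873×10^7 Pa = 587.3 bar
Remaining pressure to be supplied by andesite: 6.870×10^8 − 5.873×10^7 = 6.283×10^8 Pa
Additional depth in andesite = 6.283×10^8 Pa / (2560 kg/m³ × 9.81 m/s²) = 25017 m
Total depth = 2491 m + 25017 m = 27508 m
= 27.508 km

27.5 km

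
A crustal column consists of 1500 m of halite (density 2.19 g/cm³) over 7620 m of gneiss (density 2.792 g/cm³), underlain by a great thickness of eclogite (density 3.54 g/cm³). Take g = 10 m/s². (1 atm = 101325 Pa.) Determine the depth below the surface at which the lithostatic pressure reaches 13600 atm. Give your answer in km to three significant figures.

Pressure at base of upper layers: 2190×10×1500 + 2792×10×7620 = 2.456×10^8 Pa = 2424 atm
Remaining pressure to be supplied by eclogite: 1.378×10^9 − 2.456×10^8 = 1.132×10^9 Pa
Additional depth in eclogite = 1.132×10^9 Pa / (3540 kg/m³ × 10 m/s²) = 31989 m
Total depth = 9120 m + 31989 m = 41109 m
= 41.109 km

41.1 km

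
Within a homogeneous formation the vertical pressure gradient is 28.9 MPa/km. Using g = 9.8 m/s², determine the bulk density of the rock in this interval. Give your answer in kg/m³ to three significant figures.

2950 kg/m³

ρ = (dP/dz)/g = 28.9 MPa/km / 9.8 m/s² = 28900 Pa/m / 9.8 m/s² = 2949.0 kg/m³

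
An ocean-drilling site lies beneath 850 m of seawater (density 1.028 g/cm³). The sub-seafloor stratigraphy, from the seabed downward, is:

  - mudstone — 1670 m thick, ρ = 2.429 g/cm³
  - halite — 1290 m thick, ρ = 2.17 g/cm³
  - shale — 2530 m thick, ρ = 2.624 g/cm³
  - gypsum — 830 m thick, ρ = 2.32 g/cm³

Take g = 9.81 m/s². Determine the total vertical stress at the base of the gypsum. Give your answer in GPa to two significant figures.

seawater: 1028 kg/m³ × 9.81 m/s² × 850 m = 8.572×10^6 Pa = 8.572×10^-3 GPa
mudstone: 2429 kg/m³ × 9.81 m/s² × 1670 m = 3.979×10^7 Pa = 0.03979 GPa
halite: 2170 kg/m³ × 9.81 m/s² × 1290 m = 2.746×10^7 Pa = 0.02746 GPa
shale: 2624 kg/m³ × 9.81 m/s² × 2530 m = 6.513×10^7 Pa = 0.06513 GPa
gypsum: 2320 kg/m³ × 9.81 m/s² × 830 m = 1.889×10^7 Pa = 0.01889 GPa
Total = 8.572×10^-3 + 0.03979 + 0.02746 + 0.06513 + 0.01889 = 0.15984 GPa

0.16 GPa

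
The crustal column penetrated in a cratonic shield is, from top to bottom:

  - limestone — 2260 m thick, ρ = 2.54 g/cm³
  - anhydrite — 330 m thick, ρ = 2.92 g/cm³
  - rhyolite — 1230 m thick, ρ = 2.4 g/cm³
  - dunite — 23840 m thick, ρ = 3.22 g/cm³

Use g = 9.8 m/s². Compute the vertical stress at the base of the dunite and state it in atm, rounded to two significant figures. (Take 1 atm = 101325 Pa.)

8400 atm

limestone: 2540 kg/m³ × 9.8 m/s² × 2260 m = 5.626×10^7 Pa = 555.2 atm
anhydrite: 2920 kg/m³ × 9.8 m/s² × 330 m = 9.443×10^6 Pa = 93.20 atm
rhyolite: 2400 kg/m³ × 9.8 m/s² × 1230 m = 2.893×10^7 Pa = 285.5 atm
dunite: 3220 kg/m³ × 9.8 m/s² × 23840 m = 7.523×10^8 Pa = 7425 atm
Total = 555.2 + 93.20 + 285.5 + 7425 = 8358.5 atm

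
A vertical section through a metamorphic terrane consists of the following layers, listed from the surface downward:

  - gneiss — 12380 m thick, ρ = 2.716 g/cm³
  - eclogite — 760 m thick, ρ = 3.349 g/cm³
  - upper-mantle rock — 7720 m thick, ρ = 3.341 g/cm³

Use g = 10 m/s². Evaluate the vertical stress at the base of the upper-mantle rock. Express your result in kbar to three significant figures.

6.20 kbar

gneiss: 2716 kg/m³ × 10 m/s² × 12380 m = 3.362×10^8 Pa = 3.362 kbar
eclogite: 3349 kg/m³ × 10 m/s² × 760 m = 2.545×10^7 Pa = 0.2545 kbar
upper-mantle rock: 3341 kg/m³ × 10 m/s² × 7720 m = 2.579×10^8 Pa = 2.579 kbar
Total = 3.362 + 0.2545 + 2.579 = 6.1962 kbar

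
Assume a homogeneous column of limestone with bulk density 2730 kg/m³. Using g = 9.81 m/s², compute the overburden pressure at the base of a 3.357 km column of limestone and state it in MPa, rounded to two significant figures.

90 MPa

limestone: 2730 kg/m³ × 9.81 m/s² × 3357 m = 8.990×10^7 Pa = 89.90 MPa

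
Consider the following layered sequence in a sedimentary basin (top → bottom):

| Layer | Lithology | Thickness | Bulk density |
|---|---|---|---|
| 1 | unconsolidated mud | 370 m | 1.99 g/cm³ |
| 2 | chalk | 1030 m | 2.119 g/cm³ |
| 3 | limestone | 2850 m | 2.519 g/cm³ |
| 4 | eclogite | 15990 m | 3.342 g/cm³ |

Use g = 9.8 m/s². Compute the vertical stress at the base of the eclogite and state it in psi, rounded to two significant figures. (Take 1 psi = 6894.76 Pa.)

90000 psi

unconsolidated mud: 1990 kg/m³ × 9.8 m/s² × 370 m = 7.216×10^6 Pa = 1047 psi
chalk: 2119 kg/m³ × 9.8 m/s² × 1030 m = 2.139×10^7 Pa = 3102 psi
limestone: 2519 kg/m³ × 9.8 m/s² × 2850 m = 7.036×10^7 Pa = 10204 psi
eclogite: 3342 kg/m³ × 9.8 m/s² × 15990 m = 5.237×10^8 Pa = 75956 psi
Total = 1047 + 3102 + 10204 + 75956 = 90309 psi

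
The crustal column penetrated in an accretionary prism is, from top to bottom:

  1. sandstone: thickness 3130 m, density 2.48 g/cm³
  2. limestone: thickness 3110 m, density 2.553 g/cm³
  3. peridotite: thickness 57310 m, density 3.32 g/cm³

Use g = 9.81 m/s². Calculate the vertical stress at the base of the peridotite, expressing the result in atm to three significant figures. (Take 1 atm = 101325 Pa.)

19900 atm

sandstone: 2480 kg/m³ × 9.81 m/s² × 3130 m = 7.615×10^7 Pa = 751.5 atm
limestone: 2553 kg/m³ × 9.81 m/s² × 3110 m = 7.789×10^7 Pa = 768.7 atm
peridotite: 3320 kg/m³ × 9.81 m/s² × 57310 m = 1.867×10^9 Pa = 18421 atm
Total = 751.5 + 768.7 + 18421 = 19942 atm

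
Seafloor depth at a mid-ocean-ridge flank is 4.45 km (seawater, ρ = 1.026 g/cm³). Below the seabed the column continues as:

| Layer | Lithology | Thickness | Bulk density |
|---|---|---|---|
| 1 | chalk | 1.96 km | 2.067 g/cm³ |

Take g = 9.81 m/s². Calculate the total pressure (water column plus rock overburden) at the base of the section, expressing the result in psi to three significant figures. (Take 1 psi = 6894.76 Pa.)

seawater: 1026 kg/m³ × 9.81 m/s² × 4450 m = 4.479×10^7 Pa = 6496 psi
chalk: 2067 kg/m³ × 9.81 m/s² × 1960 m = 3.974×10^7 Pa = 5764 psi
Total = 6496 + 5764 = 12260 psi

12300 psi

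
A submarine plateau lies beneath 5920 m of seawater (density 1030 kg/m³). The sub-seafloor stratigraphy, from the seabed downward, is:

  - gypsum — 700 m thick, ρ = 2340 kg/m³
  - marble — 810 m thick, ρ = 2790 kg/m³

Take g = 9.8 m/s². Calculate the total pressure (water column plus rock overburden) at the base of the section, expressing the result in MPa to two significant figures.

98 MPa

seawater: 1030 kg/m³ × 9.8 m/s² × 5920 m = 5.976×10^7 Pa = 59.76 MPa
gypsum: 2340 kg/m³ × 9.8 m/s² × 700 m = 1.605×10^7 Pa = 16.05 MPa
marble: 2790 kg/m³ × 9.8 m/s² × 810 m = 2.215×10^7 Pa = 22.15 MPa
Total = 59.76 + 16.05 + 22.15 = 97.956 MPa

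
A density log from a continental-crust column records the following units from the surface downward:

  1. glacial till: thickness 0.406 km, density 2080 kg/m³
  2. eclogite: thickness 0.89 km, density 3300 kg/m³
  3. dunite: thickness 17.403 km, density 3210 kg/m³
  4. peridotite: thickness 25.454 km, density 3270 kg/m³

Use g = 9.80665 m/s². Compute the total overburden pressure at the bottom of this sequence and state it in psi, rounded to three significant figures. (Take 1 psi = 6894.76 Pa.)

203000 psi

glacial till: 2080 kg/m³ × 9.80665 m/s² × 406 m = 8.282×10^6 Pa = 1201 psi
eclogite: 3300 kg/m³ × 9.80665 m/s² × 890 m = 2.880×10^7 Pa = 4177 psi
dunite: 3210 kg/m³ × 9.80665 m/s² × 17403 m = 5.478×10^8 Pa = 79457 psi
peridotite: 3270 kg/m³ × 9.80665 m/s² × 25454 m = 8.163×10^8 Pa = 1.184×10^5 psi
Total = 1201 + 4177 + 79457 + 1.184×10^5 = 2.0322×10^5 psi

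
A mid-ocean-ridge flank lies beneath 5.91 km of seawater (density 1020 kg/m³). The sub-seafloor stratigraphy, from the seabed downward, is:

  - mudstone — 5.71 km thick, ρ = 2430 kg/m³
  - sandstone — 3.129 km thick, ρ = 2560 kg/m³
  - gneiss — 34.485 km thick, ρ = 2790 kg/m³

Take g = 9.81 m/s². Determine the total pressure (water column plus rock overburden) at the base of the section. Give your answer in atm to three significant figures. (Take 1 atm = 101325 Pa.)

12000 atm

seawater: 1020 kg/m³ × 9.81 m/s² × 5910 m = 5.914×10^7 Pa = 583.6 atm
mudstone: 2430 kg/m³ × 9.81 m/s² × 5710 m = 1.361×10^8 Pa = 1343 atm
sandstone: 2560 kg/m³ × 9.81 m/s² × 3129 m = 7.858×10^7 Pa = 775.5 atm
gneiss: 2790 kg/m³ × 9.81 m/s² × 34485 m = 9.439×10^8 Pa = 9315 atm
Total = 583.6 + 1343 + 775.5 + 9315 = 12018 atm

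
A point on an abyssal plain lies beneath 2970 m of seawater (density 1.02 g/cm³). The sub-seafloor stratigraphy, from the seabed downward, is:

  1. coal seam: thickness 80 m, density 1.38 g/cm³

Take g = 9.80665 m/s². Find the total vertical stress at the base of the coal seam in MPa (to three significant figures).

30.8 MPa

seawater: 1020 kg/m³ × 9.80665 m/s² × 2970 m = 2.971×10^7 Pa = 29.71 MPa
coal seam: 1380 kg/m³ × 9.80665 m/s² × 80 m = 1.083×10^6 Pa = 1.083 MPa
Total = 29.71 + 1.083 = 30.791 MPa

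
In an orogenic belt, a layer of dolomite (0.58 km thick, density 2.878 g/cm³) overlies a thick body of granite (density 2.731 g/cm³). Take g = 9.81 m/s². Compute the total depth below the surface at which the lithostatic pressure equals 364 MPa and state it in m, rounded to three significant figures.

Pressure at base of upper layers: 2878×9.81×580 = 1.638×10^7 Pa = 16.38 MPa
Remaining pressure to be supplied by granite: 3.640×10^8 − 1.638×10^7 = 3.476×10^8 Pa
Additional depth in granite = 3.476×10^8 Pa / (2731 kg/m³ × 9.81 m/s²) = 12975 m
Total depth = 580 m + 12975 m = 13555 m

13600 m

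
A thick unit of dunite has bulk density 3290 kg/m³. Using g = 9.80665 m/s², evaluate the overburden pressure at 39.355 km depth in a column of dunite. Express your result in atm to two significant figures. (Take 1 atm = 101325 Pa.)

13000 atm

dunite: 3290 kg/m³ × 9.80665 m/s² × 39355 m = 1.270×10^9 Pa = 12531 atm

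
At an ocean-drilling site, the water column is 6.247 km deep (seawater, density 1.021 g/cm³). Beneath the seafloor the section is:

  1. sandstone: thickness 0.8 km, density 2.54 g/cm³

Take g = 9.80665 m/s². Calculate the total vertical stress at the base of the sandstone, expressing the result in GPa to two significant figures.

0.082 GPa

seawater: 1021 kg/m³ × 9.80665 m/s² × 6247 m = 6.255×10^7 Pa = 0.06255 GPa
sandstone: 2540 kg/m³ × 9.80665 m/s² × 800 m = 1.993×10^7 Pa = 0.01993 GPa
Total = 0.06255 + 0.01993 = 0.082476 GPa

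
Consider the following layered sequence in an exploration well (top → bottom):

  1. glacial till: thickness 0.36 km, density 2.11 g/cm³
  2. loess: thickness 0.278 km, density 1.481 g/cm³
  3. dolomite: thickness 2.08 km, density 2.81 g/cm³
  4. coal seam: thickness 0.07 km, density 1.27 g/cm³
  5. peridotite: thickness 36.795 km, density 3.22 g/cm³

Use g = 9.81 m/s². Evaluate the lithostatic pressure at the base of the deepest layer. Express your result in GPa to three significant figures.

glacial till: 2110 kg/m³ × 9.81 m/s² × 360 m = 7.452×10^6 Pa = 7.452×10^-3 GPa
loess: 1481 kg/m³ × 9.81 m/s² × 278 m = 4.039×10^6 Pa = 4.039×10^-3 GPa
dolomite: 2810 kg/m³ × 9.81 m/s² × 2080 m = 5.734×10^7 Pa = 0.05734 GPa
coal seam: 1270 kg/m³ × 9.81 m/s² × 70 m = 8.721×10^5 Pa = 8.721×10^-4 GPa
peridotite: 3220 kg/m³ × 9.81 m/s² × 36795 m = 1.162×10^9 Pa = 1.162 GPa
Total = 7.452×10^-3 + 4.039×10^-3 + 0.05734 + 8.721×10^-4 + 1.162 = 1.2320 GPa

1.23 GPa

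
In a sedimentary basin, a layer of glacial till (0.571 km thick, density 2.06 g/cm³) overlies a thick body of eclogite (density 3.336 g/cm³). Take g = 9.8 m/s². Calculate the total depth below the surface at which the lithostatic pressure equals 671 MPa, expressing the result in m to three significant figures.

20700 m

Pressure at base of upper layers: 2060×9.8×571 = 1.153×10^7 Pa = 11.53 MPa
Remaining pressure to be supplied by eclogite: 6.710×10^8 − 1.153×10^7 = 6.595×10^8 Pa
Additional depth in eclogite = 6.595×10^8 Pa / (3336 kg/m³ × 9.8 m/s²) = 20172 m
Total depth = 571 m + 20172 m = 20743 m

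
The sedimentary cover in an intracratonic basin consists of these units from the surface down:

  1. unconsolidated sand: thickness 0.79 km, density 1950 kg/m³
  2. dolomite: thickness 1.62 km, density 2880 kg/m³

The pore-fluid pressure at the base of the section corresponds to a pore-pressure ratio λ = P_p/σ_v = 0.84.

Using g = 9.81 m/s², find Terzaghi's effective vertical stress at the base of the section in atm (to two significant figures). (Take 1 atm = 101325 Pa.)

96 atm

Overburden (lithostatic) stress σ_v:
unconsolidated sand: 1950 kg/m³ × 9.81 m/s² × 790 m = 1.511×10^7 Pa = 15.11 MPa
dolomite: 2880 kg/m³ × 9.81 m/s² × 1620 m = 4.577×10^7 Pa = 45.77 MPa
Total = 15.11 + 45.77 = 60.882 MPa
Pore pressure P_p = λ·σ_v = 0.84 × 60.88 MPa = 51.14 MPa
Effective stress σ' = σ_v − P_p = 60.88 − 51.14 = 9.7411 MPa = 96.137 atm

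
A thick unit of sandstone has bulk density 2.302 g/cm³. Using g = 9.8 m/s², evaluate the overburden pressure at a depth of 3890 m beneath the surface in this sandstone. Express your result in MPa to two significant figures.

sandstone: 2302 kg/m³ × 9.8 m/s² × 3890 m = 8.776×10^7 Pa = 87.76 MPa

88 MPa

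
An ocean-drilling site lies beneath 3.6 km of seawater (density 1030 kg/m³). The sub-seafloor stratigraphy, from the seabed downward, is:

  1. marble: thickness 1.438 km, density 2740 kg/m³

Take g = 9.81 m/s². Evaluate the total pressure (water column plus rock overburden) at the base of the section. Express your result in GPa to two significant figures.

0.075 GPa

seawater: 1030 kg/m³ × 9.81 m/s² × 3600 m = 3.638×10^7 Pa = 0.03638 GPa
marble: 2740 kg/m³ × 9.81 m/s² × 1438 m = 3.865×10^7 Pa = 0.03865 GPa
Total = 0.03638 + 0.03865 = 0.075028 GPa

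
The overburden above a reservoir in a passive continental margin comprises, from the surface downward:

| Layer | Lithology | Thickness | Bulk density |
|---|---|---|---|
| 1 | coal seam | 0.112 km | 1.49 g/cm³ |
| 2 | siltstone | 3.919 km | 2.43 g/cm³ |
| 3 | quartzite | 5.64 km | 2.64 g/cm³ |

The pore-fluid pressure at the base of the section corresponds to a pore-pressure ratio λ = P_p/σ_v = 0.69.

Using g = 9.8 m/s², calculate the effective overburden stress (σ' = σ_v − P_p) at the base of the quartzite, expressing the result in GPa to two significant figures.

0.075 GPa

Overburden (lithostatic) stress σ_v:
coal seam: 1490 kg/m³ × 9.8 m/s² × 112 m = 1.635×10^6 Pa = 1.635 MPa
siltstone: 2430 kg/m³ × 9.8 m/s² × 3919 m = 9.333×10^7 Pa = 93.33 MPa
quartzite: 2640 kg/m³ × 9.8 m/s² × 5640 m = 1.459×10^8 Pa = 145.9 MPa
Total = 1.635 + 93.33 + 145.9 = 240.88 MPa
Pore pressure P_p = λ·σ_v = 0.69 × 240.9 MPa = 166.2 MPa
Effective stress σ' = σ_v − P_p = 240.9 − 166.2 = 74.673 MPa = 0.074673 GPa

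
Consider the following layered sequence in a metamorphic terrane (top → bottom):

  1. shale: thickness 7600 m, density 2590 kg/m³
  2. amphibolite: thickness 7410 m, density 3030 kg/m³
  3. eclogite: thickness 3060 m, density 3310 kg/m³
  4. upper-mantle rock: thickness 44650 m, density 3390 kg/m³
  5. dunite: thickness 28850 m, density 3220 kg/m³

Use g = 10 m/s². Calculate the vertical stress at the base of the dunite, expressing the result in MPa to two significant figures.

3000 MPa

shale: 2590 kg/m³ × 10 m/s² × 7600 m = 1.968×10^8 Pa = 196.8 MPa
amphibolite: 3030 kg/m³ × 10 m/s² × 7410 m = 2.245×10^8 Pa = 224.5 MPa
eclogite: 3310 kg/m³ × 10 m/s² × 3060 m = 1.013×10^8 Pa = 101.3 MPa
upper-mantle rock: 3390 kg/m³ × 10 m/s² × 44650 m = 1.514×10^9 Pa = 1514 MPa
dunite: 3220 kg/m³ × 10 m/s² × 28850 m = 9.290×10^8 Pa = 929.0 MPa
Total = 196.8 + 224.5 + 101.3 + 1514 + 929.0 = 2965.3 MPa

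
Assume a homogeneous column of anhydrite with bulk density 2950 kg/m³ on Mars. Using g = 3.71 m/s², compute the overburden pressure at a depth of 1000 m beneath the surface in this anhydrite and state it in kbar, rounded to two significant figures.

anhydrite: 2950 kg/m³ × 3.71 m/s² × 1000 m = 1.094×10^7 Pa = 0.1094 kbar

0.11 kbar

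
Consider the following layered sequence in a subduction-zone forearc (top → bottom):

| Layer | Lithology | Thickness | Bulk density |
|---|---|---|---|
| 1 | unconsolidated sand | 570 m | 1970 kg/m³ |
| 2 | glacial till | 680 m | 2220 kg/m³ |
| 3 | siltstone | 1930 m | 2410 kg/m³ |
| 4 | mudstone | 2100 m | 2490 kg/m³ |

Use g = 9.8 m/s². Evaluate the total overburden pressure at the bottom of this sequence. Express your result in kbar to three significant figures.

1.23 kbar

unconsolidated sand: 1970 kg/m³ × 9.8 m/s² × 570 m = 1.100×10^7 Pa = 0.1100 kbar
glacial till: 2220 kg/m³ × 9.8 m/s² × 680 m = 1.479×10^7 Pa = 0.1479 kbar
siltstone: 2410 kg/m³ × 9.8 m/s² × 1930 m = 4.558×10^7 Pa = 0.4558 kbar
mudstone: 2490 kg/m³ × 9.8 m/s² × 2100 m = 5.124×10^7 Pa = 0.5124 kbar
Total = 0.1100 + 0.1479 + 0.4558 + 0.5124 = 1.2263 kbar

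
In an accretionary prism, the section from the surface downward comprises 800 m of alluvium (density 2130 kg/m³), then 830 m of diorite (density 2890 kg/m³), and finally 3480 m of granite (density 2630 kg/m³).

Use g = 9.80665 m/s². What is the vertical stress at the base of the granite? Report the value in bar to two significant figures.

alluvium: 2130 kg/m³ × 9.80665 m/s² × 800 m = 1.671×10^7 Pa = 167.1 bar
diorite: 2890 kg/m³ × 9.80665 m/s² × 830 m = 2.352×10^7 Pa = 235.2 bar
granite: 2630 kg/m³ × 9.80665 m/s² × 3480 m = 8.975×10^7 Pa = 897.5 bar
Total = 167.1 + 235.2 + 897.5 = 1299.9 bar

1300 bar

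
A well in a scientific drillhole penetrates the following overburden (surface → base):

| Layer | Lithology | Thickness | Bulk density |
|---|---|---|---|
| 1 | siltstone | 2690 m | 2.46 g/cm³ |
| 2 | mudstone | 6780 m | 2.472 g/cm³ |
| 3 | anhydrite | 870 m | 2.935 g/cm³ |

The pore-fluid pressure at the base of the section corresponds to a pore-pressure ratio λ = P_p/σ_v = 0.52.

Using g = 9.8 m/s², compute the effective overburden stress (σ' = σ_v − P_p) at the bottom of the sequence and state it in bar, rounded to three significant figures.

1220 bar

Overburden (lithostatic) stress σ_v:
siltstone: 2460 kg/m³ × 9.8 m/s² × 2690 m = 6.485×10^7 Pa = 64.85 MPa
mudstone: 2472 kg/m³ × 9.8 m/s² × 6780 m = 1.642×10^8 Pa = 164.2 MPa
anhydrite: 2935 kg/m³ × 9.8 m/s² × 870 m = 2.502×10^7 Pa = 25.02 MPa
Total = 64.85 + 164.2 + 25.02 = 254.12 MPa
Pore pressure P_p = λ·σ_v = 0.52 × 254.1 MPa = 132.1 MPa
Effective stress σ' = σ_v − P_p = 254.1 − 132.1 = 121.98 MPa = 1219.8 bar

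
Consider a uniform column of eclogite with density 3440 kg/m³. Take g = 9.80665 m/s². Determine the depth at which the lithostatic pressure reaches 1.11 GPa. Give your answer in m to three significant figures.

32900 m

h = P/(ρg) = 1.11 GPa / (3440 kg/m³ × 9.80665 m/s²) = 1.110×10^9 Pa / 33735 Pa/m = 32904 m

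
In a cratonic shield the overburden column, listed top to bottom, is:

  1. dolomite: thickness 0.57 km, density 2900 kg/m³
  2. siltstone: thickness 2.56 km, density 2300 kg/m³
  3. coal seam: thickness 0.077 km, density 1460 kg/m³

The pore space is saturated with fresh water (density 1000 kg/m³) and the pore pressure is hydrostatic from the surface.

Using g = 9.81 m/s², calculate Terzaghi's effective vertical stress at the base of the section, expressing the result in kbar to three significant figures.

Overburden (lithostatic) stress σ_v:
dolomite: 2900 kg/m³ × 9.81 m/s² × 570 m = 1.622×10^7 Pa = 16.22 MPa
siltstone: 2300 kg/m³ × 9.81 m/s² × 2560 m = 5.776×10^7 Pa = 57.76 MPa
coal seam: 1460 kg/m³ × 9.81 m/s² × 77 m = 1.103×10^6 Pa = 1.103 MPa
Total = 16.22 + 57.76 + 1.103 = 75.080 MPa
Pore pressure P_p = 1000 kg/m³ × 9.81 m/s² × 3207 m = 3.146×10^7 Pa = 31.46 MPa
Effective stress σ' = σ_v − P_p = 75.08 − 31.46 = 43.619 MPa = 0.43619 kbar

0.436 kbar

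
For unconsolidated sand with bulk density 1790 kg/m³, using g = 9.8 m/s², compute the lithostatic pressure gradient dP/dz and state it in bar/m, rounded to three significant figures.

0.175 bar/m

dP/dz = ρg = 1790 kg/m³ × 9.8 m/s² = 17542 Pa/m
= 17542 Pa/m × (1 bar/m / 1.0000×10^5 Pa/m) = 0.17542 bar/m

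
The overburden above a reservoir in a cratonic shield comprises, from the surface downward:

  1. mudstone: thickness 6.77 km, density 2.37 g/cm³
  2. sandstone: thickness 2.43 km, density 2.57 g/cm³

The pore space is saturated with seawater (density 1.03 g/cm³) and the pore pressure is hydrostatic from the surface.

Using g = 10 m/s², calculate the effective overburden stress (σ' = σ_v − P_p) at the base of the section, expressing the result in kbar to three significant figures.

1.28 kbar

Overburden (lithostatic) stress σ_v:
mudstone: 2370 kg/m³ × 10 m/s² × 6770 m = 1.604×10^8 Pa = 160.4 MPa
sandstone: 2570 kg/m³ × 10 m/s² × 2430 m = 6.245×10^7 Pa = 62.45 MPa
Total = 160.4 + 62.45 = 222.90 MPa
Pore pressure P_p = 1030 kg/m³ × 10 m/s² × 9200 m = 9.476×10^7 Pa = 94.76 MPa
Effective stress σ' = σ_v − P_p = 222.9 − 94.76 = 128.14 MPa = 1.2814 kbar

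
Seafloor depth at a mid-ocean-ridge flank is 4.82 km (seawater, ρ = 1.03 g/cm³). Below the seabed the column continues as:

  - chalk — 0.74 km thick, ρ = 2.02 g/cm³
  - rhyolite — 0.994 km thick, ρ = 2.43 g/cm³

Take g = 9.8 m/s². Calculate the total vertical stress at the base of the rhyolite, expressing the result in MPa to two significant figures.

87 MPa

seawater: 1030 kg/m³ × 9.8 m/s² × 4820 m = 4.865×10^7 Pa = 48.65 MPa
chalk: 2020 kg/m³ × 9.8 m/s² × 740 m = 1.465×10^7 Pa = 14.65 MPa
rhyolite: 2430 kg/m³ × 9.8 m/s² × 994 m = 2.367×10^7 Pa = 23.67 MPa
Total = 48.65 + 14.65 + 23.67 = 86.973 MPa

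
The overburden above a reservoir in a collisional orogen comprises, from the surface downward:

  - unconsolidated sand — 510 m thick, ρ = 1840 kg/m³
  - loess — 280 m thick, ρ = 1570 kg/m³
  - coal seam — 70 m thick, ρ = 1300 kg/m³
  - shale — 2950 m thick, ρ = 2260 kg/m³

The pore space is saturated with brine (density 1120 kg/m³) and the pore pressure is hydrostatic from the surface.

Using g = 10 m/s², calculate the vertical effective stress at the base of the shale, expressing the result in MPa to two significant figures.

39 MPa

Overburden (lithostatic) stress σ_v:
unconsolidated sand: 1840 kg/m³ × 10 m/s² × 510 m = 9.384×10^6 Pa = 9.384 MPa
loess: 1570 kg/m³ × 10 m/s² × 280 m = 4.396×10^6 Pa = 4.396 MPa
coal seam: 1300 kg/m³ × 10 m/s² × 70 m = 9.100×10^5 Pa = 0.9100 MPa
shale: 2260 kg/m³ × 10 m/s² × 2950 m = 6.667×10^7 Pa = 66.67 MPa
Total = 9.384 + 4.396 + 0.9100 + 66.67 = 81.360 MPa
Pore pressure P_p = 1120 kg/m³ × 10 m/s² × 3810 m = 4.267×10^7 Pa = 42.67 MPa
Effective stress σ' = σ_v − P_p = 81.36 − 42.67 = 38.688 MPa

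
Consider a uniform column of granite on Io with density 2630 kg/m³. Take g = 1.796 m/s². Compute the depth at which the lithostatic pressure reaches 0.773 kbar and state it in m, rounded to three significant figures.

h = P/(ρg) = 0.773 kbar / (2630 kg/m³ × 1.796 m/s²) = 7.730×10^7 Pa / 4723.5 Pa/m = 16365 m

16400 m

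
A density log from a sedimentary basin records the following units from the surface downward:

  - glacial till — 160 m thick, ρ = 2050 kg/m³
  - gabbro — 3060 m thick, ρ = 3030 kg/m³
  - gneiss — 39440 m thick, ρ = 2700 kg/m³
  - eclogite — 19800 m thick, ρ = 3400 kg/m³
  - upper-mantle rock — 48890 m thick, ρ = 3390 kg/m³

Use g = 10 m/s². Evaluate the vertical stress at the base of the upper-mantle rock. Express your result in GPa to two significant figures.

3.5 GPa

glacial till: 2050 kg/m³ × 10 m/s² × 160 m = 3.280×10^6 Pa = 3.280×10^-3 GPa
gabbro: 3030 kg/m³ × 10 m/s² × 3060 m = 9.272×10^7 Pa = 0.09272 GPa
gneiss: 2700 kg/m³ × 10 m/s² × 39440 m = 1.065×10^9 Pa = 1.065 GPa
eclogite: 3400 kg/m³ × 10 m/s² × 19800 m = 6.732×10^8 Pa = 0.6732 GPa
upper-mantle rock: 3390 kg/m³ × 10 m/s² × 48890 m = 1.657×10^9 Pa = 1.657 GPa
Total = 3.280×10^-3 + 0.09272 + 1.065 + 0.6732 + 1.657 = 3.4914 GPa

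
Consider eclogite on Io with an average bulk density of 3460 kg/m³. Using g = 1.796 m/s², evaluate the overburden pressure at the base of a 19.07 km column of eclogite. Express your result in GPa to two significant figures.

0.12 GPa

eclogite: 3460 kg/m³ × 1.796 m/s² × 19070 m = 1.185×10^8 Pa = 0.1185 GPa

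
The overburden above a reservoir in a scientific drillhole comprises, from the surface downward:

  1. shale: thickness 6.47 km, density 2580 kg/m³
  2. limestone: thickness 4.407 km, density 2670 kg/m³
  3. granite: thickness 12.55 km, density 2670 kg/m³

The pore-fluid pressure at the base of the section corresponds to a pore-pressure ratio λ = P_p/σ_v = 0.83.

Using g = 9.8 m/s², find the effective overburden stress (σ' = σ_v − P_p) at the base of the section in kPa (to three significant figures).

103000 kPa

Overburden (lithostatic) stress σ_v:
shale: 2580 kg/m³ × 9.8 m/s² × 6470 m = 1.636×10^8 Pa = 163.6 MPa
limestone: 2670 kg/m³ × 9.8 m/s² × 4407 m = 1.153×10^8 Pa = 115.3 MPa
granite: 2670 kg/m³ × 9.8 m/s² × 12550 m = 3.284×10^8 Pa = 328.4 MPa
Total = 163.6 + 115.3 + 328.4 = 607.28 MPa
Pore pressure P_p = λ·σ_v = 0.83 × 607.3 MPa = 504.0 MPa
Effective stress σ' = σ_v − P_p = 607.3 − 504.0 = 103.24 MPa = 1.0324×10^5 kPa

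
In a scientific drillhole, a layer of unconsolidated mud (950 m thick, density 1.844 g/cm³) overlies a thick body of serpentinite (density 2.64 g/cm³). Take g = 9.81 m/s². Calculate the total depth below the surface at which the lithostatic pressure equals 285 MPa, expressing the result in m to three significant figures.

Pressure at base of upper layers: 1844×9.81×950 = 1.719×10^7 Pa = 17.19 MPa
Remaining pressure to be supplied by serpentinite: 2.850×10^8 − 1.719×10^7 = 2.678×10^8 Pa
Additional depth in serpentinite = 2.678×10^8 Pa / (2640 kg/m³ × 9.81 m/s²) = 10341 m
Total depth = 950 m + 10341 m = 11291 m

11300 m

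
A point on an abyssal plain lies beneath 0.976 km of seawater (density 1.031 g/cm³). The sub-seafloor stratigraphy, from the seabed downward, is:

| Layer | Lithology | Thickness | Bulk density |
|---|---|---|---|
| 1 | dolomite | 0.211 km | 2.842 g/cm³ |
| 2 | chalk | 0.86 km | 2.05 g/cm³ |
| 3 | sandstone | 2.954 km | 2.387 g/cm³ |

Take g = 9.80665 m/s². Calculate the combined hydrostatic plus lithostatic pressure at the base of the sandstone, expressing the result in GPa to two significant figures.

seawater: 1031 kg/m³ × 9.80665 m/s² × 976 m = 9.868×10^6 Pa = 9.868×10^-3 GPa
dolomite: 2842 kg/m³ × 9.80665 m/s² × 211 m = 5.881×10^6 Pa = 5.881×10^-3 GPa
chalk: 2050 kg/m³ × 9.80665 m/s² × 860 m = 1.729×10^7 Pa = 0.01729 GPa
sandstone: 2387 kg/m³ × 9.80665 m/s² × 2954 m = 6.915×10^7 Pa = 0.06915 GPa
Total = 9.868×10^-3 + 5.881×10^-3 + 0.01729 + 0.06915 = 0.10219 GPa

0.10 GPa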